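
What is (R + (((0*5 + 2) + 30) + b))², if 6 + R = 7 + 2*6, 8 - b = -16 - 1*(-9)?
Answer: 3600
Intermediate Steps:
b = 15 (b = 8 - (-16 - 1*(-9)) = 8 - (-16 + 9) = 8 - 1*(-7) = 8 + 7 = 15)
R = 13 (R = -6 + (7 + 2*6) = -6 + (7 + 12) = -6 + 19 = 13)
(R + (((0*5 + 2) + 30) + b))² = (13 + (((0*5 + 2) + 30) + 15))² = (13 + (((0 + 2) + 30) + 15))² = (13 + ((2 + 30) + 15))² = (13 + (32 + 15))² = (13 + 47)² = 60² = 3600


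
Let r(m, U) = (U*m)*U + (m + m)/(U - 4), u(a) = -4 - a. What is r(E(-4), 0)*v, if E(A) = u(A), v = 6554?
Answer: 0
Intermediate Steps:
E(A) = -4 - A
r(m, U) = m*U**2 + 2*m/(-4 + U) (r(m, U) = m*U**2 + (2*m)/(-4 + U) = m*U**2 + 2*m/(-4 + U))
r(E(-4), 0)*v = ((-4 - 1*(-4))*(2 + 0**3 - 4*0**2)/(-4 + 0))*6554 = ((-4 + 4)*(2 + 0 - 4*0)/(-4))*6554 = (0*(-1/4)*(2 + 0 + 0))*6554 = (0*(-1/4)*2)*6554 = 0*6554 = 0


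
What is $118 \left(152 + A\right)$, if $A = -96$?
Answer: $6608$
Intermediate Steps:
$118 \left(152 + A\right) = 118 \left(152 - 96\right) = 118 \cdot 56 = 6608$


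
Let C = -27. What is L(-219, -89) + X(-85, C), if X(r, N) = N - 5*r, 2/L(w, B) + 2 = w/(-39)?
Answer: 18732/47 ≈ 398.55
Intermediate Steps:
L(w, B) = 2/(-2 - w/39) (L(w, B) = 2/(-2 + w/(-39)) = 2/(-2 + w*(-1/39)) = 2/(-2 - w/39))
L(-219, -89) + X(-85, C) = -78/(78 - 219) + (-27 - 5*(-85)) = -78/(-141) + (-27 + 425) = -78*(-1/141) + 398 = 26/47 + 398 = 18732/47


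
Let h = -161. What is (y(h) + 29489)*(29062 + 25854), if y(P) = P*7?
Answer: 1557527592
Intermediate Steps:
y(P) = 7*P
(y(h) + 29489)*(29062 + 25854) = (7*(-161) + 29489)*(29062 + 25854) = (-1127 + 29489)*54916 = 28362*54916 = 1557527592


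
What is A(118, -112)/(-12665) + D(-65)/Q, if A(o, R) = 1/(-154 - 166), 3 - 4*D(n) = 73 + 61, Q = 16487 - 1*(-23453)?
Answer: -6634463/8093441600 ≈ -0.00081973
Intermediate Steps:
Q = 39940 (Q = 16487 + 23453 = 39940)
D(n) = -131/4 (D(n) = ¾ - (73 + 61)/4 = ¾ - ¼*134 = ¾ - 67/2 = -131/4)
A(o, R) = -1/320 (A(o, R) = 1/(-320) = -1/320)
A(118, -112)/(-12665) + D(-65)/Q = -1/320/(-12665) - 131/4/39940 = -1/320*(-1/12665) - 131/4*1/39940 = 1/4052800 - 131/159760 = -6634463/8093441600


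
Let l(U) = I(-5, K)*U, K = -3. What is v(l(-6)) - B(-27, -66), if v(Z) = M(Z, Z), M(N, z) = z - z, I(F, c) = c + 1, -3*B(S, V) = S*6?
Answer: -54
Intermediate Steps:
B(S, V) = -2*S (B(S, V) = -S*6/3 = -2*S)
I(F, c) = 1 + c
l(U) = -2*U (l(U) = (1 - 3)*U = -2*U)
M(N, z) = 0
v(Z) = 0
v(l(-6)) - B(-27, -66) = 0 - (-2)*(-27) = 0 - 1*54 = 0 - 54 = -54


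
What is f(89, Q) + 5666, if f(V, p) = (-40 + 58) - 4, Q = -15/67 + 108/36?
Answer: 5680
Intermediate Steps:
Q = 186/67 (Q = -15*1/67 + 108*(1/36) = -15/67 + 3 = 186/67 ≈ 2.7761)
f(V, p) = 14 (f(V, p) = 18 - 4 = 14)
f(89, Q) + 5666 = 14 + 5666 = 5680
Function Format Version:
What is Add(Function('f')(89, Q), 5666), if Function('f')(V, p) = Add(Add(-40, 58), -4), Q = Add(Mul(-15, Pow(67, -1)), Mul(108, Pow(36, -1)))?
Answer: 5680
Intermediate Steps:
Q = Rational(186, 67) (Q = Add(Mul(-15, Rational(1, 67)), Mul(108, Rational(1, 36))) = Add(Rational(-15, 67), 3) = Rational(186, 67) ≈ 2.7761)
Function('f')(V, p) = 14 (Function('f')(V, p) = Add(18, -4) = 14)
Add(Function('f')(89, Q), 5666) = Add(14, 5666) = 5680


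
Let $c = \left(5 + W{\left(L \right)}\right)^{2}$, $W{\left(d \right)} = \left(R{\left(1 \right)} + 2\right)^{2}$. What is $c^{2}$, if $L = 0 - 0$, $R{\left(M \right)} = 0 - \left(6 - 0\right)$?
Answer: $194481$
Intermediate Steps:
$R{\left(M \right)} = -6$ ($R{\left(M \right)} = 0 - \left(6 + 0\right) = 0 - 6 = -6$)
$L = 0$ ($L = 0 + 0 = 0$)
$W{\left(d \right)} = 16$ ($W{\left(d \right)} = \left(-6 + 2\right)^{2} = \left(-4\right)^{2} = 16$)
$c = 441$ ($c = \left(5 + 16\right)^{2} = 21^{2} = 441$)
$c^{2} = 441^{2} = 194481$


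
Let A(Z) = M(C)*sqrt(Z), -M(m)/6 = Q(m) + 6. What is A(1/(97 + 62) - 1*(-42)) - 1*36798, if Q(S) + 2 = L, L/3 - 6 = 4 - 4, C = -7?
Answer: -36798 - 44*sqrt(1061961)/53 ≈ -37654.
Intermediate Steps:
L = 18 (L = 18 + 3*(4 - 4) = 18 + 3*0 = 18 + 0 = 18)
Q(S) = 16 (Q(S) = -2 + 18 = 16)
M(m) = -132 (M(m) = -6*(16 + 6) = -6*22 = -132)
A(Z) = -132*sqrt(Z)
A(1/(97 + 62) - 1*(-42)) - 1*36798 = -132*sqrt(1/(97 + 62) - 1*(-42)) - 1*36798 = -132*sqrt(1/159 + 42) - 36798 = -44*sqrt(1061961)/53 - 36798 = -36798 - 44*sqrt(1061961)/53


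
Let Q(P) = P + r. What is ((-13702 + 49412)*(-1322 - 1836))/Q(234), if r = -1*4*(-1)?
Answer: -56386090/119 ≈ -4.7383e+5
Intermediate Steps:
r = 4 (r = -4*(-1) = 4)
Q(P) = 4 + P (Q(P) = P + 4 = 4 + P)
((-13702 + 49412)*(-1322 - 1836))/Q(234) = ((-13702 + 49412)*(-1322 - 1836))/(4 + 234) = (35710*(-3158))/238 = -112772180*1/238 = -56386090/119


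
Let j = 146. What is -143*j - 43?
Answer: -20921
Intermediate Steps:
-143*j - 43 = -143*146 - 43 = -20878 - 43 = -20921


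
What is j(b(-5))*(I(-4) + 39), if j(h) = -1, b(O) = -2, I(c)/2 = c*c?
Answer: -71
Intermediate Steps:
I(c) = 2*c² (I(c) = 2*(c*c) = 2*c²)
j(b(-5))*(I(-4) + 39) = -(2*(-4)² + 39) = -(2*16 + 39) = -(32 + 39) = -1*71 = -71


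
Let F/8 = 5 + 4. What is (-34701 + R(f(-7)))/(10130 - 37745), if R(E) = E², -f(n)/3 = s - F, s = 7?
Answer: -1108/9205 ≈ -0.12037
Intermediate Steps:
F = 72 (F = 8*(5 + 4) = 8*9 = 72)
f(n) = 195 (f(n) = -3*(7 - 1*72) = -3*(7 - 72) = -3*(-65) = 195)
(-34701 + R(f(-7)))/(10130 - 37745) = (-34701 + 195²)/(10130 - 37745) = (-34701 + 38025)/(-27615) = 3324*(-1/27615) = -1108/9205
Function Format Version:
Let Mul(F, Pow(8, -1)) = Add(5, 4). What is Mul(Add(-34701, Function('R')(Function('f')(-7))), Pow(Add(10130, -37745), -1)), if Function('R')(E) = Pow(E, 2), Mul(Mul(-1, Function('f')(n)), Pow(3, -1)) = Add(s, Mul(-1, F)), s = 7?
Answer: Rational(-1108, 9205) ≈ -0.12037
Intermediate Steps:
F = 72 (F = Mul(8, Add(5, 4)) = Mul(8, 9) = 72)
Function('f')(n) = 195 (Function('f')(n) = Mul(-3, Add(7, Mul(-1, 72))) = Mul(-3, Add(7, -72)) = Mul(-3, -65) = 195)
Mul(Add(-34701, Function('R')(Function('f')(-7))), Pow(Add(10130, -37745), -1)) = Mul(Add(-34701, Pow(195, 2)), Pow(Add(10130, -37745), -1)) = Mul(Add(-34701, 38025), Pow(-27615, -1)) = Mul(3324, Rational(-1, 27615)) = Rational(-1108, 9205)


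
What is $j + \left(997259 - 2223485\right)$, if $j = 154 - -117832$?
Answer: $-1108240$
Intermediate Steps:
$j = 117986$ ($j = 154 + 117832 = 117986$)
$j + \left(997259 - 2223485\right) = 117986 + \left(997259 - 2223485\right) = 117986 - 1226226 = -1108240$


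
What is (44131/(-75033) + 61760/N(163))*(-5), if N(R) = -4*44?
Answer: 1450564105/825363 ≈ 1757.5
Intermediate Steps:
N(R) = -176
(44131/(-75033) + 61760/N(163))*(-5) = (44131/(-75033) + 61760/(-176))*(-5) = (44131*(-1/75033) + 61760*(-1/176))*(-5) = (-44131/75033 - 3860/11)*(-5) = -290112821/825363*(-5) = 1450564105/825363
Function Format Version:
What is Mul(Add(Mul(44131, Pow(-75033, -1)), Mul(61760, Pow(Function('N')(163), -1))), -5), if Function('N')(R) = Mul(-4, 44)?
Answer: Rational(1450564105, 825363) ≈ 1757.5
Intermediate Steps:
Function('N')(R) = -176
Mul(Add(Mul(44131, Pow(-75033, -1)), Mul(61760, Pow(Function('N')(163), -1))), -5) = Mul(Add(Mul(44131, Pow(-75033, -1)), Mul(61760, Pow(-176, -1))), -5) = Mul(Add(Mul(44131, Rational(-1, 75033)), Mul(61760, Rational(-1, 176))), -5) = Mul(Add(Rational(-44131, 75033), Rational(-3860, 11)), -5) = Mul(Rational(-290112821, 825363), -5) = Rational(1450564105, 825363)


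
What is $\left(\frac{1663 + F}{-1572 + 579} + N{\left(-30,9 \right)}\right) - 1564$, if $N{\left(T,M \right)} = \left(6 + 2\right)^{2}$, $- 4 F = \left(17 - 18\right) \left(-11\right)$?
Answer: $- \frac{5964641}{3972} \approx -1501.7$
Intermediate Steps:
$F = - \frac{11}{4}$ ($F = - \frac{\left(17 - 18\right) \left(-11\right)}{4} = - \frac{\left(-1\right) \left(-11\right)}{4} = \left(- \frac{1}{4}\right) 11 = - \frac{11}{4} \approx -2.75$)
$N{\left(T,M \right)} = 64$ ($N{\left(T,M \right)} = 8^{2} = 64$)
$\left(\frac{1663 + F}{-1572 + 579} + N{\left(-30,9 \right)}\right) - 1564 = \left(\frac{1663 - \frac{11}{4}}{-1572 + 579} + 64\right) - 1564 = \left(\frac{6641}{4 \left(-993\right)} + 64\right) - 1564 = \left(\frac{6641}{4} \left(- \frac{1}{993}\right) + 64\right) - 1564 = \left(- \frac{6641}{3972} + 64\right) - 1564 = \frac{247567}{3972} - 1564 = - \frac{5964641}{3972}$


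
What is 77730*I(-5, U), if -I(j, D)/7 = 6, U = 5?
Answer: -3264660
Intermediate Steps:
I(j, D) = -42 (I(j, D) = -7*6 = -42)
77730*I(-5, U) = 77730*(-42) = -3264660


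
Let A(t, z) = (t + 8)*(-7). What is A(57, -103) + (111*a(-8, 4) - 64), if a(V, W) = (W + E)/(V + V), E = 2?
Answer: -4485/8 ≈ -560.63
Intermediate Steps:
a(V, W) = (2 + W)/(2*V) (a(V, W) = (W + 2)/(V + V) = (2 + W)/((2*V)) = (2 + W)*(1/(2*V)) = (2 + W)/(2*V))
A(t, z) = -56 - 7*t (A(t, z) = (8 + t)*(-7) = -56 - 7*t)
A(57, -103) + (111*a(-8, 4) - 64) = (-56 - 7*57) + (111*((½)*(2 + 4)/(-8)) - 64) = (-56 - 399) + (111*((½)*(-⅛)*6) - 64) = -455 + (111*(-3/8) - 64) = -455 + (-333/8 - 64) = -455 - 845/8 = -4485/8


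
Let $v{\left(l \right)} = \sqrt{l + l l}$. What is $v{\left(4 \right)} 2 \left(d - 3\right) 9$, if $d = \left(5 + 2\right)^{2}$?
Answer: $1656 \sqrt{5} \approx 3702.9$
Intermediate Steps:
$v{\left(l \right)} = \sqrt{l + l^{2}}$
$d = 49$ ($d = 7^{2} = 49$)
$v{\left(4 \right)} 2 \left(d - 3\right) 9 = \sqrt{4 \left(1 + 4\right)} 2 \left(49 - 3\right) 9 = \sqrt{4 \cdot 5} \cdot 2 \cdot 46 \cdot 9 = \sqrt{20} \cdot 92 \cdot 9 = 2 \sqrt{5} \cdot 92 \cdot 9 = 184 \sqrt{5} \cdot 9 = 1656 \sqrt{5}$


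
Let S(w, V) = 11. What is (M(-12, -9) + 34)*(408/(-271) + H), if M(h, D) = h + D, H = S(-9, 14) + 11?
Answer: 72202/271 ≈ 266.43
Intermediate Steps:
H = 22 (H = 11 + 11 = 22)
M(h, D) = D + h
(M(-12, -9) + 34)*(408/(-271) + H) = ((-9 - 12) + 34)*(408/(-271) + 22) = (-21 + 34)*(408*(-1/271) + 22) = 13*(-408/271 + 22) = 13*(5554/271) = 72202/271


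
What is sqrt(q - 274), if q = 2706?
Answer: 8*sqrt(38) ≈ 49.315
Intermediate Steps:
sqrt(q - 274) = sqrt(2706 - 274) = sqrt(2432) = 8*sqrt(38)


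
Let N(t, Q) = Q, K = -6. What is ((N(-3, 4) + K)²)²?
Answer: 16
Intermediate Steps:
((N(-3, 4) + K)²)² = ((4 - 6)²)² = ((-2)²)² = 4² = 16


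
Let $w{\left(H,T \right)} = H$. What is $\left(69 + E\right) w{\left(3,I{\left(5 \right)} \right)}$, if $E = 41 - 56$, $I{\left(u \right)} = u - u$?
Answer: $162$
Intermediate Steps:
$I{\left(u \right)} = 0$
$E = -15$
$\left(69 + E\right) w{\left(3,I{\left(5 \right)} \right)} = \left(69 - 15\right) 3 = 54 \cdot 3 = 162$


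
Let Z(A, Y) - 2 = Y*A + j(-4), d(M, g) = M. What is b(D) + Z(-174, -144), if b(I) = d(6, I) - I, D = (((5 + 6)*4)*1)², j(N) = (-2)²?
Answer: 23132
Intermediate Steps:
j(N) = 4
Z(A, Y) = 6 + A*Y (Z(A, Y) = 2 + (Y*A + 4) = 2 + (A*Y + 4) = 2 + (4 + A*Y) = 6 + A*Y)
D = 1936 (D = ((11*4)*1)² = (44*1)² = 44² = 1936)
b(I) = 6 - I
b(D) + Z(-174, -144) = (6 - 1*1936) + (6 - 174*(-144)) = (6 - 1936) + (6 + 25056) = -1930 + 25062 = 23132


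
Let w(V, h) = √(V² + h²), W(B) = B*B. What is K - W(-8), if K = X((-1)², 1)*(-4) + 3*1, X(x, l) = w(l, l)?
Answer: -61 - 4*√2 ≈ -66.657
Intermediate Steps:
W(B) = B²
X(x, l) = √2*√(l²) (X(x, l) = √(l² + l²) = √(2*l²) = √2*√(l²))
K = 3 - 4*√2 (K = (√2*√(1²))*(-4) + 3*1 = (√2*√1)*(-4) + 3 = (√2*1)*(-4) + 3 = √2*(-4) + 3 = -4*√2 + 3 = 3 - 4*√2 ≈ -2.6569)
K - W(-8) = (3 - 4*√2) - 1*(-8)² = (3 - 4*√2) - 1*64 = (3 - 4*√2) - 64 = -61 - 4*√2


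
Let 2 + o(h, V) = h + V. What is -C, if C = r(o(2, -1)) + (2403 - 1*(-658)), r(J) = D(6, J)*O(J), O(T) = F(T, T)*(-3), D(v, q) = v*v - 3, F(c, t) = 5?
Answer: -2566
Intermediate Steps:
D(v, q) = -3 + v² (D(v, q) = v² - 3 = -3 + v²)
o(h, V) = -2 + V + h (o(h, V) = -2 + (h + V) = -2 + (V + h) = -2 + V + h)
O(T) = -15 (O(T) = 5*(-3) = -15)
r(J) = -495 (r(J) = (-3 + 6²)*(-15) = (-3 + 36)*(-15) = 33*(-15) = -495)
C = 2566 (C = -495 + (2403 - 1*(-658)) = -495 + (2403 + 658) = -495 + 3061 = 2566)
-C = -1*2566 = -2566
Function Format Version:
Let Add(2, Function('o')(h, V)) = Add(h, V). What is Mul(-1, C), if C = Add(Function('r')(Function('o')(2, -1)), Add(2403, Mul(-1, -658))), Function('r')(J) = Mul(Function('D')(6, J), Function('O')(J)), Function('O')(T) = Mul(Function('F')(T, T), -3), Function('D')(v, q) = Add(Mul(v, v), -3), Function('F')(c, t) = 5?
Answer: -2566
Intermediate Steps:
Function('D')(v, q) = Add(-3, Pow(v, 2)) (Function('D')(v, q) = Add(Pow(v, 2), -3) = Add(-3, Pow(v, 2)))
Function('o')(h, V) = Add(-2, V, h) (Function('o')(h, V) = Add(-2, Add(h, V)) = Add(-2, Add(V, h)) = Add(-2, V, h))
Function('O')(T) = -15 (Function('O')(T) = Mul(5, -3) = -15)
Function('r')(J) = -495 (Function('r')(J) = Mul(Add(-3, Pow(6, 2)), -15) = Mul(Add(-3, 36), -15) = Mul(33, -15) = -495)
C = 2566 (C = Add(-495, Add(2403, Mul(-1, -658))) = Add(-495, Add(2403, 658)) = Add(-495, 3061) = 2566)
Mul(-1, C) = Mul(-1, 2566) = -2566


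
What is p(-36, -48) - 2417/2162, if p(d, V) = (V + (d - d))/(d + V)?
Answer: -8271/15134 ≈ -0.54652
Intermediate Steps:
p(d, V) = V/(V + d) (p(d, V) = (V + 0)/(V + d) = V/(V + d))
p(-36, -48) - 2417/2162 = -48/(-48 - 36) - 2417/2162 = -48/(-84) - 2417/2162 = -48*(-1/84) - 1*2417/2162 = 4/7 - 2417/2162 = -8271/15134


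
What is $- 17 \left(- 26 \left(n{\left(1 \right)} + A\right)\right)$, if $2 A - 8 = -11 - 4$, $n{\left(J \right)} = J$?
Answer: $-1105$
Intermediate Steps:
$A = - \frac{7}{2}$ ($A = 4 + \frac{-11 - 4}{2} = 4 + \frac{1}{2} \left(-15\right) = 4 - \frac{15}{2} = - \frac{7}{2} \approx -3.5$)
$- 17 \left(- 26 \left(n{\left(1 \right)} + A\right)\right) = - 17 \left(- 26 \left(1 - \frac{7}{2}\right)\right) = - 17 \left(\left(-26\right) \left(- \frac{5}{2}\right)\right) = \left(-17\right) 65 = -1105$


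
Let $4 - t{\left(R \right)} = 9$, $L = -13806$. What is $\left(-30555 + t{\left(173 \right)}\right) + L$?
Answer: $-44366$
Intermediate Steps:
$t{\left(R \right)} = -5$ ($t{\left(R \right)} = 4 - 9 = -5$)
$\left(-30555 + t{\left(173 \right)}\right) + L = \left(-30555 - 5\right) - 13806 = -30560 - 13806 = -44366$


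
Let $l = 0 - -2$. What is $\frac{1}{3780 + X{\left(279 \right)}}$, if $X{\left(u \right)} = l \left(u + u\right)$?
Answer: $\frac{1}{4896} \approx 0.00020425$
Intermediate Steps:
$l = 2$ ($l = 0 + 2 = 2$)
$X{\left(u \right)} = 4 u$ ($X{\left(u \right)} = 2 \left(u + u\right) = 2 \cdot 2 u = 4 u$)
$\frac{1}{3780 + X{\left(279 \right)}} = \frac{1}{3780 + 4 \cdot 279} = \frac{1}{3780 + 1116} = \frac{1}{4896}$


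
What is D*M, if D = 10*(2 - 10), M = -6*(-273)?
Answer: -131040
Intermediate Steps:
M = 1638
D = -80 (D = 10*(-8) = -80)
D*M = -80*1638 = -131040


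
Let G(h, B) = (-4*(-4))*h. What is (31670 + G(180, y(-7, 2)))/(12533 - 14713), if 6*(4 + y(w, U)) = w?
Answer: -3455/218 ≈ -15.849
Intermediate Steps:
y(w, U) = -4 + w/6
G(h, B) = 16*h
(31670 + G(180, y(-7, 2)))/(12533 - 14713) = (31670 + 16*180)/(12533 - 14713) = (31670 + 2880)/(-2180) = 34550*(-1/2180) = -3455/218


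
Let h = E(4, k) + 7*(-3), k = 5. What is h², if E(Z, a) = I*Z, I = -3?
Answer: 1089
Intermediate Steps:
E(Z, a) = -3*Z
h = -33 (h = -3*4 + 7*(-3) = -12 - 21 = -33)
h² = (-33)² = 1089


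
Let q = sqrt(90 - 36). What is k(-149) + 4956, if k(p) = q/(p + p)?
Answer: 4956 - 3*sqrt(6)/298 ≈ 4956.0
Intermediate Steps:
q = 3*sqrt(6) (q = sqrt(54) = 3*sqrt(6) ≈ 7.3485)
k(p) = 3*sqrt(6)/(2*p) (k(p) = (3*sqrt(6))/(p + p) = (3*sqrt(6))/((2*p)) = (3*sqrt(6))*(1/(2*p)) = 3*sqrt(6)/(2*p))
k(-149) + 4956 = (3/2)*sqrt(6)/(-149) + 4956 = (3/2)*sqrt(6)*(-1/149) + 4956 = -3*sqrt(6)/298 + 4956 = 4956 - 3*sqrt(6)/298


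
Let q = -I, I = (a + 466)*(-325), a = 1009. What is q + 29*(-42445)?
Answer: -751530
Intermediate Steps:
I = -479375 (I = (1009 + 466)*(-325) = 1475*(-325) = -479375)
q = 479375 (q = -1*(-479375) = 479375)
q + 29*(-42445) = 479375 + 29*(-42445) = 479375 - 1230905 = -751530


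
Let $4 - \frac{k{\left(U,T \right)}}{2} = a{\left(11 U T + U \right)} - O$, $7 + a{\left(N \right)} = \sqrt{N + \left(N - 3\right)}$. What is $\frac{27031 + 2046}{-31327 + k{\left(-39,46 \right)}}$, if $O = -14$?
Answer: $- \frac{911069641}{981915085} + \frac{58154 i \sqrt{39549}}{981915085} \approx -0.92785 + 0.011778 i$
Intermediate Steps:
$a{\left(N \right)} = -7 + \sqrt{-3 + 2 N}$ ($a{\left(N \right)} = -7 + \sqrt{N + \left(N - 3\right)} = -7 + \sqrt{N + \left(-3 + N\right)} = -7 + \sqrt{-3 + 2 N}$)
$k{\left(U,T \right)} = -6 - 2 \sqrt{-3 + 2 U + 22 T U}$ ($k{\left(U,T \right)} = 8 - 2 \left(\left(-7 + \sqrt{-3 + 2 \left(11 U T + U\right)}\right) - -14\right) = 8 - 2 \left(\left(-7 + \sqrt{-3 + 2 \left(11 T U + U\right)}\right) + 14\right) = 8 - 2 \left(\left(-7 + \sqrt{-3 + 2 \left(U + 11 T U\right)}\right) + 14\right) = 8 - 2 \left(\left(-7 + \sqrt{-3 + \left(2 U + 22 T U\right)}\right) + 14\right) = 8 - 2 \left(\left(-7 + \sqrt{-3 + 2 U + 22 T U}\right) + 14\right) = 8 - 2 \left(7 + \sqrt{-3 + 2 U + 22 T U}\right) = 8 - \left(14 + 2 \sqrt{-3 + 2 U + 22 T U}\right) = -6 - 2 \sqrt{-3 + 2 U + 22 T U}$)
$\frac{27031 + 2046}{-31327 + k{\left(-39,46 \right)}} = \frac{27031 + 2046}{-31327 - \left(6 + 2 \sqrt{-3 + 2 \left(-39\right) \left(1 + 11 \cdot 46\right)}\right)} = \frac{29077}{-31327 - \left(6 + 2 \sqrt{-3 + 2 \left(-39\right) \left(1 + 506\right)}\right)} = \frac{29077}{-31327 - \left(6 + 2 \sqrt{-3 + 2 \left(-39\right) 507}\right)} = \frac{29077}{-31327 - \left(6 + 2 \sqrt{-3 - 39546}\right)} = \frac{29077}{-31327 - \left(6 + 2 \sqrt{-39549}\right)} = \frac{29077}{-31327 - \left(6 + 2 i \sqrt{39549}\right)} = \frac{29077}{-31333 - 2 i \sqrt{39549}}$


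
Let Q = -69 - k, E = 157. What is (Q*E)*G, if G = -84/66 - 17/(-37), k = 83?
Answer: 7898984/407 ≈ 19408.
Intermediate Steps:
G = -331/407 (G = -84*1/66 - 17*(-1/37) = -14/11 + 17/37 = -331/407 ≈ -0.81327)
Q = -152 (Q = -69 - 1*83 = -69 - 83 = -152)
(Q*E)*G = -152*157*(-331/407) = -23864*(-331/407) = 7898984/407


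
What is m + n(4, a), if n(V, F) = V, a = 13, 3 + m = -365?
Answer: -364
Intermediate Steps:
m = -368 (m = -3 - 365 = -368)
m + n(4, a) = -368 + 4 = -364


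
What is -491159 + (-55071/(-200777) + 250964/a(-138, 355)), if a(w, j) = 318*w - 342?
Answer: -311523252244550/634254543 ≈ -4.9116e+5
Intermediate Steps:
a(w, j) = -342 + 318*w
-491159 + (-55071/(-200777) + 250964/a(-138, 355)) = -491159 + (-55071/(-200777) + 250964/(-342 + 318*(-138))) = -491159 + (-55071*(-1/200777) + 250964/(-342 - 43884)) = -491159 + (55071/200777 + 250964/(-44226)) = -491159 + (55071/200777 + 250964*(-1/44226)) = -491159 + (55071/200777 - 17926/3159) = -491159 - 3425159213/634254543 = -311523252244550/634254543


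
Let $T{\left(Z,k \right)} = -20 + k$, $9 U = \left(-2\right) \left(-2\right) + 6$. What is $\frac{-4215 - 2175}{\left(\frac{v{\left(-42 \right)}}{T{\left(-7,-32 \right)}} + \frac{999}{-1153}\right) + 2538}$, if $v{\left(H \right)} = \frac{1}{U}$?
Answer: $- \frac{425687600}{169017047} \approx -2.5186$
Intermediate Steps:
$U = \frac{10}{9}$ ($U = \frac{\left(-2\right) \left(-2\right) + 6}{9} = \frac{4 + 6}{9} = \frac{1}{9} \cdot 10 = \frac{10}{9} \approx 1.1111$)
$v{\left(H \right)} = \frac{9}{10}$ ($v{\left(H \right)} = \frac{1}{\frac{10}{9}} = \frac{9}{10}$)
$\frac{-4215 - 2175}{\left(\frac{v{\left(-42 \right)}}{T{\left(-7,-32 \right)}} + \frac{999}{-1153}\right) + 2538} = \frac{-4215 - 2175}{\left(\frac{9}{10 \left(-20 - 32\right)} + \frac{999}{-1153}\right) + 2538} = - \frac{6390}{\left(\frac{9}{10 \left(-52\right)} + 999 \left(- \frac{1}{1153}\right)\right) + 2538} = - \frac{6390}{\left(\frac{9}{10} \left(- \frac{1}{52}\right) - \frac{999}{1153}\right) + 2538} = - \frac{6390}{\left(- \frac{9}{520} - \frac{999}{1153}\right) + 2538} = - \frac{6390}{- \frac{529857}{599560} + 2538} = - \frac{6390}{\frac{1521153423}{599560}} = \left(-6390\right) \frac{599560}{1521153423} = - \frac{425687600}{169017047}$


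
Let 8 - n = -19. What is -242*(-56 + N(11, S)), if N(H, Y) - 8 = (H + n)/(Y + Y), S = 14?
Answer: 79013/7 ≈ 11288.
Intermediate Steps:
n = 27 (n = 8 - 1*(-19) = 8 + 19 = 27)
N(H, Y) = 8 + (27 + H)/(2*Y) (N(H, Y) = 8 + (H + 27)/(Y + Y) = 8 + (27 + H)/((2*Y)) = 8 + (27 + H)*(1/(2*Y)) = 8 + (27 + H)/(2*Y))
-242*(-56 + N(11, S)) = -242*(-56 + (½)*(27 + 11 + 16*14)/14) = -242*(-56 + (½)*(1/14)*(27 + 11 + 224)) = -242*(-56 + (½)*(1/14)*262) = -242*(-56 + 131/14) = -242*(-653/14) = 79013/7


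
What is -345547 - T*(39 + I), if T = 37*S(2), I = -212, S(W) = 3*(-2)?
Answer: -383953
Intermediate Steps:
S(W) = -6
T = -222 (T = 37*(-6) = -222)
-345547 - T*(39 + I) = -345547 - (-222)*(39 - 212) = -345547 - (-222)*(-173) = -345547 - 1*38406 = -345547 - 38406 = -383953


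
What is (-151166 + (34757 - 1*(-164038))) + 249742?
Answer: 297371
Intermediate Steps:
(-151166 + (34757 - 1*(-164038))) + 249742 = (-151166 + (34757 + 164038)) + 249742 = (-151166 + 198795) + 249742 = 47629 + 249742 = 297371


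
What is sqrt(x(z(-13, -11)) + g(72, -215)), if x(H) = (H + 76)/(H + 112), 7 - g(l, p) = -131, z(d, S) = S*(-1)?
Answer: 11*sqrt(1927)/41 ≈ 11.777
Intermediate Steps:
z(d, S) = -S
g(l, p) = 138 (g(l, p) = 7 - 1*(-131) = 7 + 131 = 138)
x(H) = (76 + H)/(112 + H)
sqrt(x(z(-13, -11)) + g(72, -215)) = sqrt((76 - 1*(-11))/(112 - 1*(-11)) + 138) = sqrt((76 + 11)/(112 + 11) + 138) = sqrt(87/123 + 138) = sqrt((1/123)*87 + 138) = sqrt(29/41 + 138) = sqrt(5687/41) = 11*sqrt(1927)/41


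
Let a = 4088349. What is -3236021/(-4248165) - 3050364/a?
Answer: 30170404141/1929775681065 ≈ 0.015634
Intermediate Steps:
-3236021/(-4248165) - 3050364/a = -3236021/(-4248165) - 3050364/4088349 = -3236021*(-1/4248165) - 3050364*1/4088349 = 3236021/4248165 - 1016788/1362783 = 30170404141/1929775681065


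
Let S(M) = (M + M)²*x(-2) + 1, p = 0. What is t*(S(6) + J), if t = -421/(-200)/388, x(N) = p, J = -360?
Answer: -151139/77600 ≈ -1.9477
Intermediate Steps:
x(N) = 0
t = 421/77600 (t = -421*(-1/200)*(1/388) = (421/200)*(1/388) = 421/77600 ≈ 0.0054253)
S(M) = 1 (S(M) = (M + M)²*0 + 1 = (2*M)²*0 + 1 = (4*M²)*0 + 1 = 0 + 1 = 1)
t*(S(6) + J) = 421*(1 - 360)/77600 = (421/77600)*(-359) = -151139/77600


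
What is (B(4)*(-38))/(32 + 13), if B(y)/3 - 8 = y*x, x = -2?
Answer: 0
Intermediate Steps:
B(y) = 24 - 6*y (B(y) = 24 + 3*(y*(-2)) = 24 + 3*(-2*y) = 24 - 6*y)
(B(4)*(-38))/(32 + 13) = ((24 - 6*4)*(-38))/(32 + 13) = ((24 - 24)*(-38))/45 = (0*(-38))*(1/45) = 0*(1/45) = 0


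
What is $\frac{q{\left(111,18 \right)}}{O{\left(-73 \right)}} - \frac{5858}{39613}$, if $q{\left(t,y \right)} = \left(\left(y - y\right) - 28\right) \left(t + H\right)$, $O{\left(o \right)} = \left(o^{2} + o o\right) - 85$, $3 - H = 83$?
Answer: $- \frac{96320718}{418828249} \approx -0.22998$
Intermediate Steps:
$H = -80$ ($H = 3 - 83 = -80$)
$O{\left(o \right)} = -85 + 2 o^{2}$ ($O{\left(o \right)} = \left(o^{2} + o^{2}\right) - 85 = 2 o^{2} - 85 = -85 + 2 o^{2}$)
$q{\left(t,y \right)} = 2240 - 28 t$ ($q{\left(t,y \right)} = \left(\left(y - y\right) - 28\right) \left(t - 80\right) = \left(0 - 28\right) \left(-80 + t\right) = - 28 \left(-80 + t\right) = 2240 - 28 t$)
$\frac{q{\left(111,18 \right)}}{O{\left(-73 \right)}} - \frac{5858}{39613} = \frac{2240 - 3108}{-85 + 2 \left(-73\right)^{2}} - \frac{5858}{39613} = \frac{2240 - 3108}{-85 + 2 \cdot 5329} - \frac{5858}{39613} = - \frac{868}{-85 + 10658} - \frac{5858}{39613} = - \frac{868}{10573} - \frac{5858}{39613} = - \frac{96320718}{418828249}$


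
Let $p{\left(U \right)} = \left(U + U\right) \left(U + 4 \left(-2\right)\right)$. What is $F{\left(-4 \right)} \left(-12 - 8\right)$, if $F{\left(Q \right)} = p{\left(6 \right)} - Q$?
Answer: $400$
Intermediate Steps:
$p{\left(U \right)} = 2 U \left(-8 + U\right)$ ($p{\left(U \right)} = 2 U \left(U - 8\right) = 2 U \left(-8 + U\right)$)
$F{\left(Q \right)} = -24 - Q$ ($F{\left(Q \right)} = 2 \cdot 6 \left(-8 + 6\right) - Q = 2 \cdot 6 \left(-2\right) - Q = -24 - Q$)
$F{\left(-4 \right)} \left(-12 - 8\right) = \left(-24 - -4\right) \left(-12 - 8\right) = \left(-24 + 4\right) \left(-20\right) = \left(-20\right) \left(-20\right) = 400$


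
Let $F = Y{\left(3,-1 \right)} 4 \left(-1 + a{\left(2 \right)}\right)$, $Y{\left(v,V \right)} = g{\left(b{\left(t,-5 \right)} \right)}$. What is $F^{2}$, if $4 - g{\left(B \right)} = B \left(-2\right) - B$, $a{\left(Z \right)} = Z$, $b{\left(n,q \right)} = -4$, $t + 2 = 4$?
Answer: $1024$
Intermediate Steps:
$t = 2$ ($t = -2 + 4 = 2$)
$g{\left(B \right)} = 4 + 3 B$ ($g{\left(B \right)} = 4 - \left(B \left(-2\right) - B\right) = 4 - \left(- 2 B - B\right) = 4 - - 3 B = 4 + 3 B$)
$Y{\left(v,V \right)} = -8$ ($Y{\left(v,V \right)} = 4 + 3 \left(-4\right) = 4 - 12 = -8$)
$F = -32$ ($F = - 8 \cdot 4 \left(-1 + 2\right) = - 8 \cdot 4 \cdot 1 = \left(-8\right) 4 = -32$)
$F^{2} = \left(-32\right)^{2} = 1024$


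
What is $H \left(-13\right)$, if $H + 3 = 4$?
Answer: $-13$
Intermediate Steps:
$H = 1$ ($H = -3 + 4 = 1$)
$H \left(-13\right) = 1 \left(-13\right) = -13$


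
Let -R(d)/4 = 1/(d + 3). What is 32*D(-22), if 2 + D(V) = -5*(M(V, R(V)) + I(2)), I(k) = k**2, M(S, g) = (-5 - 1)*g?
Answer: -9536/19 ≈ -501.89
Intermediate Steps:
R(d) = -4/(3 + d) (R(d) = -4/(d + 3) = -4/(3 + d))
M(S, g) = -6*g
D(V) = -22 - 120/(3 + V) (D(V) = -2 - 5*(-(-24)/(3 + V) + 2**2) = -2 - 5*(24/(3 + V) + 4) = -2 - 5*(4 + 24/(3 + V)) = -2 + (-20 - 120/(3 + V)) = -22 - 120/(3 + V))
32*D(-22) = 32*(2*(-93 - 11*(-22))/(3 - 22)) = 32*(2*(-93 + 242)/(-19)) = 32*(2*(-1/19)*149) = 32*(-298/19) = -9536/19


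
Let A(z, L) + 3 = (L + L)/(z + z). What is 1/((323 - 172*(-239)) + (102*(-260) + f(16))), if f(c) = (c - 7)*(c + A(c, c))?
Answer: 1/15037 ≈ 6.6503e-5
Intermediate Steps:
A(z, L) = -3 + L/z (A(z, L) = -3 + (L + L)/(z + z) = -3 + (2*L)/((2*z)) = -3 + (2*L)*(1/(2*z)) = -3 + L/z)
f(c) = (-7 + c)*(-2 + c) (f(c) = (c - 7)*(c + (-3 + c/c)) = (-7 + c)*(c + (-3 + 1)) = (-7 + c)*(c - 2) = (-7 + c)*(-2 + c))
1/((323 - 172*(-239)) + (102*(-260) + f(16))) = 1/((323 - 172*(-239)) + (102*(-260) + (14 + 16**2 - 9*16))) = 1/((323 + 41108) + (-26520 + (14 + 256 - 144))) = 1/(41431 + (-26520 + 126)) = 1/(41431 - 26394) = 1/15037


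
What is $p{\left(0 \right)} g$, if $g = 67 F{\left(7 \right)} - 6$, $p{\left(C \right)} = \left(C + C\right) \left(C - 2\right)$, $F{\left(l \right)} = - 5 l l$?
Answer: $0$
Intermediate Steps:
$F{\left(l \right)} = - 5 l^{2}$
$p{\left(C \right)} = 2 C \left(-2 + C\right)$
$g = -16421$ ($g = 67 \left(- 5 \cdot 7^{2}\right) - 6 = 67 \left(\left(-5\right) 49\right) - 6 = 67 \left(-245\right) - 6 = -16415 - 6 = -16421$)
$p{\left(0 \right)} g = 2 \cdot 0 \left(-2 + 0\right) \left(-16421\right) = 2 \cdot 0 \left(-2\right) \left(-16421\right) = 0 \left(-16421\right) = 0$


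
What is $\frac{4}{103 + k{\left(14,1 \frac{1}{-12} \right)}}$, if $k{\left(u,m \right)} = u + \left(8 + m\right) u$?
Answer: $\frac{24}{1367} \approx 0.017557$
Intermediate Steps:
$k{\left(u,m \right)} = u + u \left(8 + m\right)$
$\frac{4}{103 + k{\left(14,1 \frac{1}{-12} \right)}} = \frac{4}{103 + 14 \left(9 + 1 \frac{1}{-12}\right)} = \frac{4}{103 + 14 \left(9 + 1 \left(- \frac{1}{12}\right)\right)} = \frac{4}{103 + 14 \left(9 - \frac{1}{12}\right)} = \frac{4}{103 + 14 \cdot \frac{107}{12}} = \frac{4}{103 + \frac{749}{6}} = \frac{4}{\frac{1367}{6}} = 4 \cdot \frac{6}{1367} = \frac{24}{1367}$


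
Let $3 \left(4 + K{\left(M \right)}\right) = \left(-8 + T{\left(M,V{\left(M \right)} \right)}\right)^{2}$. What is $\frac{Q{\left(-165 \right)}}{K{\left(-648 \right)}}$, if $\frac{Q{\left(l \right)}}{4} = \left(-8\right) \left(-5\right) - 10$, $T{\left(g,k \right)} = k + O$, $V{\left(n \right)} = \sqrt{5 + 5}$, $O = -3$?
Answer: $\frac{14280}{3107} + \frac{2640 \sqrt{10}}{3107} \approx 7.283$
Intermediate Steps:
$V{\left(n \right)} = \sqrt{10}$
$T{\left(g,k \right)} = -3 + k$ ($T{\left(g,k \right)} = k - 3 = -3 + k$)
$K{\left(M \right)} = -4 + \frac{\left(-11 + \sqrt{10}\right)^{2}}{3}$ ($K{\left(M \right)} = -4 + \frac{\left(-8 - \left(3 - \sqrt{10}\right)\right)^{2}}{3} = -4 + \frac{\left(-11 + \sqrt{10}\right)^{2}}{3}$)
$Q{\left(l \right)} = 120$ ($Q{\left(l \right)} = 4 \left(\left(-8\right) \left(-5\right) - 10\right) = 4 \left(40 - 10\right) = 4 \cdot 30 = 120$)
$\frac{Q{\left(-165 \right)}}{K{\left(-648 \right)}} = \frac{120}{\frac{119}{3} - \frac{22 \sqrt{10}}{3}}$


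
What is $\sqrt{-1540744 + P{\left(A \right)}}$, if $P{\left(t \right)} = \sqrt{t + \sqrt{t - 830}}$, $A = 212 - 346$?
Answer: $\sqrt{-1540744 + \sqrt{2} \sqrt{-67 + i \sqrt{241}}} \approx 0.005 + 1241.3 i$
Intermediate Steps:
$A = -134$ ($A = 212 - 346 = -134$)
$P{\left(t \right)} = \sqrt{t + \sqrt{-830 + t}}$
$\sqrt{-1540744 + P{\left(A \right)}} = \sqrt{-1540744 + \sqrt{-134 + \sqrt{-830 - 134}}} = \sqrt{-1540744 + \sqrt{-134 + \sqrt{-964}}} = \sqrt{-1540744 + \sqrt{-134 + 2 i \sqrt{241}}}$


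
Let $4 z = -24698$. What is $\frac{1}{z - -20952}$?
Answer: $\frac{2}{29555} \approx 6.767 \cdot 10^{-5}$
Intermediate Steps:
$z = - \frac{12349}{2}$ ($z = \frac{1}{4} \left(-24698\right) = - \frac{12349}{2} \approx -6174.5$)
$\frac{1}{z - -20952} = \frac{1}{- \frac{12349}{2} - -20952} = \frac{1}{- \frac{12349}{2} + 20952} = \frac{1}{\frac{29555}{2}} = \frac{2}{29555}$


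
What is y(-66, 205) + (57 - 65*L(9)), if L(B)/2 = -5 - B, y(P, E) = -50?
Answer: 1827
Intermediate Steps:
L(B) = -10 - 2*B (L(B) = 2*(-5 - B) = -10 - 2*B)
y(-66, 205) + (57 - 65*L(9)) = -50 + (57 - 65*(-10 - 2*9)) = -50 + (57 - 65*(-10 - 18)) = -50 + (57 - 65*(-28)) = -50 + (57 + 1820) = -50 + 1877 = 1827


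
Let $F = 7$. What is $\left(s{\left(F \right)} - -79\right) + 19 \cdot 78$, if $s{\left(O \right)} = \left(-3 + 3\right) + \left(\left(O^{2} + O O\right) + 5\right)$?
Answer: $1664$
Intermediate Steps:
$s{\left(O \right)} = 5 + 2 O^{2}$ ($s{\left(O \right)} = 0 + \left(\left(O^{2} + O^{2}\right) + 5\right) = 0 + \left(2 O^{2} + 5\right) = 0 + \left(5 + 2 O^{2}\right) = 5 + 2 O^{2}$)
$\left(s{\left(F \right)} - -79\right) + 19 \cdot 78 = \left(\left(5 + 2 \cdot 7^{2}\right) - -79\right) + 19 \cdot 78 = \left(\left(5 + 2 \cdot 49\right) + 79\right) + 1482 = \left(\left(5 + 98\right) + 79\right) + 1482 = \left(103 + 79\right) + 1482 = 182 + 1482 = 1664$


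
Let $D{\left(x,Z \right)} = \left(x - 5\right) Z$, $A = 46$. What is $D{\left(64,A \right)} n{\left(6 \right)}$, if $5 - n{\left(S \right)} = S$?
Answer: $-2714$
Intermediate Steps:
$n{\left(S \right)} = 5 - S$
$D{\left(x,Z \right)} = Z \left(-5 + x\right)$ ($D{\left(x,Z \right)} = \left(-5 + x\right) Z = Z \left(-5 + x\right)$)
$D{\left(64,A \right)} n{\left(6 \right)} = 46 \left(-5 + 64\right) \left(5 - 6\right) = 46 \cdot 59 \left(5 - 6\right) = 2714 \left(-1\right) = -2714$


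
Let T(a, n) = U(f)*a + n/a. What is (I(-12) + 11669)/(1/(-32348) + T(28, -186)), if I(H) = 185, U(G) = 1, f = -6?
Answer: 2684172344/4836019 ≈ 555.04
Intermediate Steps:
T(a, n) = a + n/a (T(a, n) = 1*a + n/a = a + n/a)
(I(-12) + 11669)/(1/(-32348) + T(28, -186)) = (185 + 11669)/(1/(-32348) + (28 - 186/28)) = 11854/(-1/32348 + (28 - 186*1/28)) = 11854/(-1/32348 + (28 - 93/14)) = 11854/(-1/32348 + 299/14) = 11854/(4836019/226436) = 11854*(226436/4836019) = 2684172344/4836019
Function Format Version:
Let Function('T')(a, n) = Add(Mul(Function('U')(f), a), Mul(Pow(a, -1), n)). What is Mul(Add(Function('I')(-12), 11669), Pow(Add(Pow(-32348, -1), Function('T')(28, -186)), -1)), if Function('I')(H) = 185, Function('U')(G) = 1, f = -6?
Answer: Rational(2684172344, 4836019) ≈ 555.04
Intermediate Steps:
Function('T')(a, n) = Add(a, Mul(n, Pow(a, -1))) (Function('T')(a, n) = Add(Mul(1, a), Mul(Pow(a, -1), n)) = Add(a, Mul(n, Pow(a, -1))))
Mul(Add(Function('I')(-12), 11669), Pow(Add(Pow(-32348, -1), Function('T')(28, -186)), -1)) = Mul(Add(185, 11669), Pow(Add(Pow(-32348, -1), Add(28, Mul(-186, Pow(28, -1)))), -1)) = Mul(11854, Pow(Add(Rational(-1, 32348), Add(28, Mul(-186, Rational(1, 28)))), -1)) = Mul(11854, Pow(Add(Rational(-1, 32348), Add(28, Rational(-93, 14))), -1)) = Mul(11854, Pow(Add(Rational(-1, 32348), Rational(299, 14)), -1)) = Mul(11854, Pow(Rational(4836019, 226436), -1)) = Mul(11854, Rational(226436, 4836019)) = Rational(2684172344, 4836019)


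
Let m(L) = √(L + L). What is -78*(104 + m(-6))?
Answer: -8112 - 156*I*√3 ≈ -8112.0 - 270.2*I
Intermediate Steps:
m(L) = √2*√L (m(L) = √(2*L) = √2*√L)
-78*(104 + m(-6)) = -78*(104 + √2*√(-6)) = -78*(104 + √2*(I*√6)) = -78*(104 + 2*I*√3) = -8112 - 156*I*√3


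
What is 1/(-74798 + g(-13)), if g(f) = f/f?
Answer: -1/74797 ≈ -1.3370e-5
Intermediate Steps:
g(f) = 1
1/(-74798 + g(-13)) = 1/(-74798 + 1) = 1/(-74797) = -1/74797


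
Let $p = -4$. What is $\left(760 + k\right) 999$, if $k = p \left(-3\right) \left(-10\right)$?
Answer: $639360$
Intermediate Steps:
$k = -120$ ($k = \left(-4\right) \left(-3\right) \left(-10\right) = 12 \left(-10\right) = -120$)
$\left(760 + k\right) 999 = \left(760 - 120\right) 999 = 640 \cdot 999 = 639360$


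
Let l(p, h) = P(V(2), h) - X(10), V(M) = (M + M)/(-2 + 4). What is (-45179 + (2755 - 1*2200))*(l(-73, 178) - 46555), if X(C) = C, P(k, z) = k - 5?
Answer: 2078050432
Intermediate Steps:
V(M) = M (V(M) = (2*M)/2 = (2*M)*(1/2) = M)
P(k, z) = -5 + k
l(p, h) = -13 (l(p, h) = (-5 + 2) - 1*10 = -3 - 10 = -13)
(-45179 + (2755 - 1*2200))*(l(-73, 178) - 46555) = (-45179 + (2755 - 1*2200))*(-13 - 46555) = (-45179 + (2755 - 2200))*(-46568) = (-45179 + 555)*(-46568) = -44624*(-46568) = 2078050432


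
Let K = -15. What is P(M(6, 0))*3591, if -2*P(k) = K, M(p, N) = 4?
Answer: 53865/2 ≈ 26933.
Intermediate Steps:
P(k) = 15/2 (P(k) = -½*(-15) = 15/2)
P(M(6, 0))*3591 = (15/2)*3591 = 53865/2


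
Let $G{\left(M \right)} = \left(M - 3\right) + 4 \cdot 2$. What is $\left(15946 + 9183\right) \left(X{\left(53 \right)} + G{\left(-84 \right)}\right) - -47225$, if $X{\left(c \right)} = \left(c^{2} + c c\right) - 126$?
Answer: $136070502$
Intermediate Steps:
$G{\left(M \right)} = 5 + M$ ($G{\left(M \right)} = \left(-3 + M\right) + 8 = 5 + M$)
$X{\left(c \right)} = -126 + 2 c^{2}$ ($X{\left(c \right)} = \left(c^{2} + c^{2}\right) - 126 = 2 c^{2} - 126 = -126 + 2 c^{2}$)
$\left(15946 + 9183\right) \left(X{\left(53 \right)} + G{\left(-84 \right)}\right) - -47225 = \left(15946 + 9183\right) \left(\left(-126 + 2 \cdot 53^{2}\right) + \left(5 - 84\right)\right) - -47225 = 25129 \left(\left(-126 + 2 \cdot 2809\right) - 79\right) + 47225 = 25129 \left(\left(-126 + 5618\right) - 79\right) + 47225 = 25129 \left(5492 - 79\right) + 47225 = 25129 \cdot 5413 + 47225 = 136023277 + 47225 = 136070502$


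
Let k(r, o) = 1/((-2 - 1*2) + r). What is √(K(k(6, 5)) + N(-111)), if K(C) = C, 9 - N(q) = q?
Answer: √482/2 ≈ 10.977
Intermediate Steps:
N(q) = 9 - q
k(r, o) = 1/(-4 + r) (k(r, o) = 1/((-2 - 2) + r) = 1/(-4 + r))
√(K(k(6, 5)) + N(-111)) = √(1/(-4 + 6) + (9 - 1*(-111))) = √(1/2 + (9 + 111)) = √(½ + 120) = √(241/2) = √482/2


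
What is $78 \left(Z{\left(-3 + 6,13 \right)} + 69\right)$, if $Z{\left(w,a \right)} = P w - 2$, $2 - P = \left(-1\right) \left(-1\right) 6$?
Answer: $4290$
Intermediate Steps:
$P = -4$ ($P = 2 - \left(-1\right) \left(-1\right) 6 = 2 - 1 \cdot 6 = 2 - 6 = -4$)
$Z{\left(w,a \right)} = -2 - 4 w$ ($Z{\left(w,a \right)} = - 4 w - 2 = -2 - 4 w$)
$78 \left(Z{\left(-3 + 6,13 \right)} + 69\right) = 78 \left(\left(-2 - 4 \left(-3 + 6\right)\right) + 69\right) = 78 \left(\left(-2 - 12\right) + 69\right) = 78 \left(-14 + 69\right) = 78 \cdot 55 = 4290$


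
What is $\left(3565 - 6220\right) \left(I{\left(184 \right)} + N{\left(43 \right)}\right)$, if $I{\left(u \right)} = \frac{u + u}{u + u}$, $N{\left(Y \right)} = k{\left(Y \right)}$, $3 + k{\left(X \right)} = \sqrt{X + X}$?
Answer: $5310 - 2655 \sqrt{86} \approx -19311.0$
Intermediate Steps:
$k{\left(X \right)} = -3 + \sqrt{2} \sqrt{X}$ ($k{\left(X \right)} = -3 + \sqrt{X + X} = -3 + \sqrt{2 X} = -3 + \sqrt{2} \sqrt{X}$)
$N{\left(Y \right)} = -3 + \sqrt{2} \sqrt{Y}$
$I{\left(u \right)} = 1$ ($I{\left(u \right)} = \frac{2 u}{2 u} = 2 u \frac{1}{2 u} = 1$)
$\left(3565 - 6220\right) \left(I{\left(184 \right)} + N{\left(43 \right)}\right) = \left(3565 - 6220\right) \left(1 - \left(3 - \sqrt{2} \sqrt{43}\right)\right) = - 2655 \left(1 - \left(3 - \sqrt{86}\right)\right) = - 2655 \left(-2 + \sqrt{86}\right) = 5310 - 2655 \sqrt{86}$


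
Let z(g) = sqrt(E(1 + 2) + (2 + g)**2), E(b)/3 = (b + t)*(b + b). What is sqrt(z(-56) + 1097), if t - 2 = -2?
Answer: sqrt(1097 + 3*sqrt(330)) ≈ 33.934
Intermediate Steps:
t = 0 (t = 2 - 2 = 0)
E(b) = 6*b**2 (E(b) = 3*((b + 0)*(b + b)) = 3*(b*(2*b)) = 3*(2*b**2) = 6*b**2)
z(g) = sqrt(54 + (2 + g)**2) (z(g) = sqrt(6*(1 + 2)**2 + (2 + g)**2) = sqrt(6*3**2 + (2 + g)**2) = sqrt(6*9 + (2 + g)**2) = sqrt(54 + (2 + g)**2))
sqrt(z(-56) + 1097) = sqrt(sqrt(54 + (2 - 56)**2) + 1097) = sqrt(sqrt(54 + (-54)**2) + 1097) = sqrt(sqrt(54 + 2916) + 1097) = sqrt(sqrt(2970) + 1097) = sqrt(3*sqrt(330) + 1097) = sqrt(1097 + 3*sqrt(330))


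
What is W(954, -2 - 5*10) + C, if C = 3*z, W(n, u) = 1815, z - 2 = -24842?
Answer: -72705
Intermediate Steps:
z = -24840 (z = 2 - 24842 = -24840)
C = -74520 (C = 3*(-24840) = -74520)
W(954, -2 - 5*10) + C = 1815 - 74520 = -72705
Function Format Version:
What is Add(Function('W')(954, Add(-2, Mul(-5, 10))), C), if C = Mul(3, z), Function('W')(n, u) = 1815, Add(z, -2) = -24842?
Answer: -72705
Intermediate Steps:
z = -24840 (z = Add(2, -24842) = -24840)
C = -74520 (C = Mul(3, -24840) = -74520)
Add(Function('W')(954, Add(-2, Mul(-5, 10))), C) = Add(1815, -74520) = -72705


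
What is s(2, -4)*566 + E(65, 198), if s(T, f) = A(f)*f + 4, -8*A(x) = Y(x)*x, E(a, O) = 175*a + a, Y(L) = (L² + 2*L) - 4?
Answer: 9176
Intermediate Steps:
Y(L) = -4 + L² + 2*L
E(a, O) = 176*a
A(x) = -x*(-4 + x² + 2*x)/8 (A(x) = -(-4 + x² + 2*x)*x/8 = -x*(-4 + x² + 2*x)/8)
s(T, f) = 4 + f²*(4 - f² - 2*f)/8 (s(T, f) = (f*(4 - f² - 2*f)/8)*f + 4 = f²*(4 - f² - 2*f)/8 + 4 = 4 + f²*(4 - f² - 2*f)/8)
s(2, -4)*566 + E(65, 198) = (4 + (⅛)*(-4)²*(4 - 1*(-4)² - 2*(-4)))*566 + 176*65 = (4 + (⅛)*16*(4 - 1*16 + 8))*566 + 11440 = (4 + (⅛)*16*(4 - 16 + 8))*566 + 11440 = (4 + (⅛)*16*(-4))*566 + 11440 = (4 - 8)*566 + 11440 = -4*566 + 11440 = -2264 + 11440 = 9176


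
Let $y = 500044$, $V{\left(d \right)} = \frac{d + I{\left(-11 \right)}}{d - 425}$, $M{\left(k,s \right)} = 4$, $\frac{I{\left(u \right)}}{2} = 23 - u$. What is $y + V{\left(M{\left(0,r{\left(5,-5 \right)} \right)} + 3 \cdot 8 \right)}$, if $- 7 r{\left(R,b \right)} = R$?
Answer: $\frac{198517372}{397} \approx 5.0004 \cdot 10^{5}$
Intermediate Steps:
$I{\left(u \right)} = 46 - 2 u$ ($I{\left(u \right)} = 2 \left(23 - u\right) = 46 - 2 u$)
$r{\left(R,b \right)} = - \frac{R}{7}$
$V{\left(d \right)} = \frac{68 + d}{-425 + d}$ ($V{\left(d \right)} = \frac{d + \left(46 - -22\right)}{d - 425} = \frac{d + \left(46 + 22\right)}{-425 + d} = \frac{d + 68}{-425 + d} = \frac{68 + d}{-425 + d}$)
$y + V{\left(M{\left(0,r{\left(5,-5 \right)} \right)} + 3 \cdot 8 \right)} = 500044 + \frac{68 + \left(4 + 3 \cdot 8\right)}{-425 + \left(4 + 3 \cdot 8\right)} = 500044 + \frac{68 + \left(4 + 24\right)}{-425 + \left(4 + 24\right)} = 500044 + \frac{68 + 28}{-425 + 28} = 500044 + \frac{1}{-397} \cdot 96 = 500044 - \frac{96}{397} = \frac{198517372}{397}$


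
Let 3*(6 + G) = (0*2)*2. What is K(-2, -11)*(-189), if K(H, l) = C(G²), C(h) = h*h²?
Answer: -8817984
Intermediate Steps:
G = -6 (G = -6 + ((0*2)*2)/3 = -6 + (0*2)/3 = -6 + (⅓)*0 = -6 + 0 = -6)
C(h) = h³
K(H, l) = 46656 (K(H, l) = ((-6)²)³ = 36³ = 46656)
K(-2, -11)*(-189) = 46656*(-189) = -8817984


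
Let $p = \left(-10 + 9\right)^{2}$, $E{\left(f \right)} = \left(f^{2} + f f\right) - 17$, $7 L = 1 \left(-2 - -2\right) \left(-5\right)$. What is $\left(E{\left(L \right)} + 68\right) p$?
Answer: $51$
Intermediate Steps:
$L = 0$ ($L = \frac{1 \left(-2 - -2\right) \left(-5\right)}{7} = \frac{1 \left(-2 + 2\right) \left(-5\right)}{7} = \frac{1 \cdot 0 \left(-5\right)}{7} = \frac{0 \left(-5\right)}{7} = \frac{1}{7} \cdot 0 = 0$)
$E{\left(f \right)} = -17 + 2 f^{2}$ ($E{\left(f \right)} = \left(f^{2} + f^{2}\right) - 17 = 2 f^{2} - 17 = -17 + 2 f^{2}$)
$p = 1$ ($p = \left(-1\right)^{2} = 1$)
$\left(E{\left(L \right)} + 68\right) p = \left(\left(-17 + 2 \cdot 0^{2}\right) + 68\right) 1 = \left(\left(-17 + 2 \cdot 0\right) + 68\right) 1 = \left(\left(-17 + 0\right) + 68\right) 1 = \left(-17 + 68\right) 1 = 51 \cdot 1 = 51$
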